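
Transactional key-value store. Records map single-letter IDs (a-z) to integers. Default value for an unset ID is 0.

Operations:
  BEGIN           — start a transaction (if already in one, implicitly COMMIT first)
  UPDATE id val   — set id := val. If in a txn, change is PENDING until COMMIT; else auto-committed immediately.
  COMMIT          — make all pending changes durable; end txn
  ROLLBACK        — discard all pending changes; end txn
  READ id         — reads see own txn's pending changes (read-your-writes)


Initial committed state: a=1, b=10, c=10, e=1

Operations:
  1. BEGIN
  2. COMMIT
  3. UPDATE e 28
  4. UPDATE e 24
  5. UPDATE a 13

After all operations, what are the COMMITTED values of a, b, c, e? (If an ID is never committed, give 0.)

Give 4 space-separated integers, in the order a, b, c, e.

Initial committed: {a=1, b=10, c=10, e=1}
Op 1: BEGIN: in_txn=True, pending={}
Op 2: COMMIT: merged [] into committed; committed now {a=1, b=10, c=10, e=1}
Op 3: UPDATE e=28 (auto-commit; committed e=28)
Op 4: UPDATE e=24 (auto-commit; committed e=24)
Op 5: UPDATE a=13 (auto-commit; committed a=13)
Final committed: {a=13, b=10, c=10, e=24}

Answer: 13 10 10 24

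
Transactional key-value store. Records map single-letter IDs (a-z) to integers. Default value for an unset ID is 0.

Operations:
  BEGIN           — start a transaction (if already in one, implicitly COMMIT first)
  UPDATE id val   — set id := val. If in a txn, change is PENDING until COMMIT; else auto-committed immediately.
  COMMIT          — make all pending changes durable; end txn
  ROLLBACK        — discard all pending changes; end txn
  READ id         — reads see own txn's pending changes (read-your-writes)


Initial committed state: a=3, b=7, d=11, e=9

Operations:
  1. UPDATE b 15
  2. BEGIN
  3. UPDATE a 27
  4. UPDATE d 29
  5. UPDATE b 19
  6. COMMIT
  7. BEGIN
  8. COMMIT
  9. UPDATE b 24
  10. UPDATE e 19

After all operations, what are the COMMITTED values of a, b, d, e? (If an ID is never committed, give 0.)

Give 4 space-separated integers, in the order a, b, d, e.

Answer: 27 24 29 19

Derivation:
Initial committed: {a=3, b=7, d=11, e=9}
Op 1: UPDATE b=15 (auto-commit; committed b=15)
Op 2: BEGIN: in_txn=True, pending={}
Op 3: UPDATE a=27 (pending; pending now {a=27})
Op 4: UPDATE d=29 (pending; pending now {a=27, d=29})
Op 5: UPDATE b=19 (pending; pending now {a=27, b=19, d=29})
Op 6: COMMIT: merged ['a', 'b', 'd'] into committed; committed now {a=27, b=19, d=29, e=9}
Op 7: BEGIN: in_txn=True, pending={}
Op 8: COMMIT: merged [] into committed; committed now {a=27, b=19, d=29, e=9}
Op 9: UPDATE b=24 (auto-commit; committed b=24)
Op 10: UPDATE e=19 (auto-commit; committed e=19)
Final committed: {a=27, b=24, d=29, e=19}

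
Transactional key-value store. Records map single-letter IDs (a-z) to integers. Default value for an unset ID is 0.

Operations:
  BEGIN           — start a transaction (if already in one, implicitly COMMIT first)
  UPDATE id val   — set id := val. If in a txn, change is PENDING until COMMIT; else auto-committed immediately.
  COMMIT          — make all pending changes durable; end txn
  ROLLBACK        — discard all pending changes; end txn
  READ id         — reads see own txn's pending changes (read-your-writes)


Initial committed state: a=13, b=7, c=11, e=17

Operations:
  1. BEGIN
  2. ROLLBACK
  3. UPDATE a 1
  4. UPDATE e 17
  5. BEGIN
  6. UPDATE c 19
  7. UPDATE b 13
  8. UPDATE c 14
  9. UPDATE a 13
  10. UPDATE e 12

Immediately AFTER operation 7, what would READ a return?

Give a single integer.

Initial committed: {a=13, b=7, c=11, e=17}
Op 1: BEGIN: in_txn=True, pending={}
Op 2: ROLLBACK: discarded pending []; in_txn=False
Op 3: UPDATE a=1 (auto-commit; committed a=1)
Op 4: UPDATE e=17 (auto-commit; committed e=17)
Op 5: BEGIN: in_txn=True, pending={}
Op 6: UPDATE c=19 (pending; pending now {c=19})
Op 7: UPDATE b=13 (pending; pending now {b=13, c=19})
After op 7: visible(a) = 1 (pending={b=13, c=19}, committed={a=1, b=7, c=11, e=17})

Answer: 1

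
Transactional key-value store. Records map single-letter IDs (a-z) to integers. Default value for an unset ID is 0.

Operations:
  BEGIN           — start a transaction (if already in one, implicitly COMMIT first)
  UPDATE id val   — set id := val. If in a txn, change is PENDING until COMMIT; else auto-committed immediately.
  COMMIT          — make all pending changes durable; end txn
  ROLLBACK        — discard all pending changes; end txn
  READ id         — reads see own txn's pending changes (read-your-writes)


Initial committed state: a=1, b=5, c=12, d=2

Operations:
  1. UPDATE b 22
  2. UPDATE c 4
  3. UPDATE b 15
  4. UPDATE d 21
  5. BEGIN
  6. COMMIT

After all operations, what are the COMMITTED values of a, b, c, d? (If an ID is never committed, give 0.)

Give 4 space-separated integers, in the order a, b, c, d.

Initial committed: {a=1, b=5, c=12, d=2}
Op 1: UPDATE b=22 (auto-commit; committed b=22)
Op 2: UPDATE c=4 (auto-commit; committed c=4)
Op 3: UPDATE b=15 (auto-commit; committed b=15)
Op 4: UPDATE d=21 (auto-commit; committed d=21)
Op 5: BEGIN: in_txn=True, pending={}
Op 6: COMMIT: merged [] into committed; committed now {a=1, b=15, c=4, d=21}
Final committed: {a=1, b=15, c=4, d=21}

Answer: 1 15 4 21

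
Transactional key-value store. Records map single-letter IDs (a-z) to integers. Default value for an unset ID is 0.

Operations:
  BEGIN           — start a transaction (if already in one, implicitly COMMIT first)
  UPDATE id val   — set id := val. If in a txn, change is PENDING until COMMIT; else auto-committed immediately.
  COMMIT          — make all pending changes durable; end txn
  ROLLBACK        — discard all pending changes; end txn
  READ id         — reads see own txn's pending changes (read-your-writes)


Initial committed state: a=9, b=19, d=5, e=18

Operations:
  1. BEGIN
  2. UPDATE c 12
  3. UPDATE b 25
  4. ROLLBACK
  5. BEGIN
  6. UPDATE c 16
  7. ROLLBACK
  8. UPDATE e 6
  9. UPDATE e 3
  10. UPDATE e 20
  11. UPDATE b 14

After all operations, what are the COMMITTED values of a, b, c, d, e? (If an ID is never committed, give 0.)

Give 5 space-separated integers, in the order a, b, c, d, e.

Answer: 9 14 0 5 20

Derivation:
Initial committed: {a=9, b=19, d=5, e=18}
Op 1: BEGIN: in_txn=True, pending={}
Op 2: UPDATE c=12 (pending; pending now {c=12})
Op 3: UPDATE b=25 (pending; pending now {b=25, c=12})
Op 4: ROLLBACK: discarded pending ['b', 'c']; in_txn=False
Op 5: BEGIN: in_txn=True, pending={}
Op 6: UPDATE c=16 (pending; pending now {c=16})
Op 7: ROLLBACK: discarded pending ['c']; in_txn=False
Op 8: UPDATE e=6 (auto-commit; committed e=6)
Op 9: UPDATE e=3 (auto-commit; committed e=3)
Op 10: UPDATE e=20 (auto-commit; committed e=20)
Op 11: UPDATE b=14 (auto-commit; committed b=14)
Final committed: {a=9, b=14, d=5, e=20}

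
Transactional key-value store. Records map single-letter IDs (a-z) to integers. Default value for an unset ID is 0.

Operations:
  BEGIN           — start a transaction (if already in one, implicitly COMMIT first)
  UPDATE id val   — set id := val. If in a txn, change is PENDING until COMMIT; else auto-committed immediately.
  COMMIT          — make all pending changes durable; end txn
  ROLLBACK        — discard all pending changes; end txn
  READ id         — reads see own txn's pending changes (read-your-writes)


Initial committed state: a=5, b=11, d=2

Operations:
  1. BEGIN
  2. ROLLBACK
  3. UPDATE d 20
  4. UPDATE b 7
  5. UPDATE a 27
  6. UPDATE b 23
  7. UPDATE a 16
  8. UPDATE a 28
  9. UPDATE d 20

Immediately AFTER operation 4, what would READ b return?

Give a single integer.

Initial committed: {a=5, b=11, d=2}
Op 1: BEGIN: in_txn=True, pending={}
Op 2: ROLLBACK: discarded pending []; in_txn=False
Op 3: UPDATE d=20 (auto-commit; committed d=20)
Op 4: UPDATE b=7 (auto-commit; committed b=7)
After op 4: visible(b) = 7 (pending={}, committed={a=5, b=7, d=20})

Answer: 7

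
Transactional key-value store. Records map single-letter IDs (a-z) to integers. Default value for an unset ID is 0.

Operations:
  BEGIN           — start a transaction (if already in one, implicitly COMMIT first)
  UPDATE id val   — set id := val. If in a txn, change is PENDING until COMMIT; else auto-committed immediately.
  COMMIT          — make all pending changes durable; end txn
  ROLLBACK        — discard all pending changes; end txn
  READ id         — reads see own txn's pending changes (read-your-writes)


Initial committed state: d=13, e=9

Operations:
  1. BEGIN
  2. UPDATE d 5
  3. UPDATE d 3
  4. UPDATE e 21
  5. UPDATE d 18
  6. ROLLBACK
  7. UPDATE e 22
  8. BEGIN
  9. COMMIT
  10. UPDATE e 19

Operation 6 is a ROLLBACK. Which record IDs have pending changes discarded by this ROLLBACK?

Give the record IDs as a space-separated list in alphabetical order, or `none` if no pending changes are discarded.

Answer: d e

Derivation:
Initial committed: {d=13, e=9}
Op 1: BEGIN: in_txn=True, pending={}
Op 2: UPDATE d=5 (pending; pending now {d=5})
Op 3: UPDATE d=3 (pending; pending now {d=3})
Op 4: UPDATE e=21 (pending; pending now {d=3, e=21})
Op 5: UPDATE d=18 (pending; pending now {d=18, e=21})
Op 6: ROLLBACK: discarded pending ['d', 'e']; in_txn=False
Op 7: UPDATE e=22 (auto-commit; committed e=22)
Op 8: BEGIN: in_txn=True, pending={}
Op 9: COMMIT: merged [] into committed; committed now {d=13, e=22}
Op 10: UPDATE e=19 (auto-commit; committed e=19)
ROLLBACK at op 6 discards: ['d', 'e']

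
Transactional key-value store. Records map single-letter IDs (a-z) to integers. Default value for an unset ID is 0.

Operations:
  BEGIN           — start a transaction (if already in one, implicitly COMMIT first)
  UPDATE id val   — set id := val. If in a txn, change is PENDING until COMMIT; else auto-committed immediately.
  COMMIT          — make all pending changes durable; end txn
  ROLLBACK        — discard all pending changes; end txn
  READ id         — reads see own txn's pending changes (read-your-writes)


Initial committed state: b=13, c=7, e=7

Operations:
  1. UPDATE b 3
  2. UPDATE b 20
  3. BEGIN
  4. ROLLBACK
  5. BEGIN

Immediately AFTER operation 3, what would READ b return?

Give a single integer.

Initial committed: {b=13, c=7, e=7}
Op 1: UPDATE b=3 (auto-commit; committed b=3)
Op 2: UPDATE b=20 (auto-commit; committed b=20)
Op 3: BEGIN: in_txn=True, pending={}
After op 3: visible(b) = 20 (pending={}, committed={b=20, c=7, e=7})

Answer: 20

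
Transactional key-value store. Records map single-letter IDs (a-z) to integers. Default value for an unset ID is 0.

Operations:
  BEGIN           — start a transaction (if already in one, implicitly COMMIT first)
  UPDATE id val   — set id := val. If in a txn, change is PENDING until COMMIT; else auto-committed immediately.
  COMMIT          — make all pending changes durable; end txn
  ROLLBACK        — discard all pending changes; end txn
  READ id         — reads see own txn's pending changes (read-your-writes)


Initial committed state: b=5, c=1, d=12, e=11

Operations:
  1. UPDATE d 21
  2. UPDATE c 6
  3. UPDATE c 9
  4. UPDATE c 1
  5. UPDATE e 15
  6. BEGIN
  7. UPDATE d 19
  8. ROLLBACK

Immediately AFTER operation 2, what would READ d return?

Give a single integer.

Answer: 21

Derivation:
Initial committed: {b=5, c=1, d=12, e=11}
Op 1: UPDATE d=21 (auto-commit; committed d=21)
Op 2: UPDATE c=6 (auto-commit; committed c=6)
After op 2: visible(d) = 21 (pending={}, committed={b=5, c=6, d=21, e=11})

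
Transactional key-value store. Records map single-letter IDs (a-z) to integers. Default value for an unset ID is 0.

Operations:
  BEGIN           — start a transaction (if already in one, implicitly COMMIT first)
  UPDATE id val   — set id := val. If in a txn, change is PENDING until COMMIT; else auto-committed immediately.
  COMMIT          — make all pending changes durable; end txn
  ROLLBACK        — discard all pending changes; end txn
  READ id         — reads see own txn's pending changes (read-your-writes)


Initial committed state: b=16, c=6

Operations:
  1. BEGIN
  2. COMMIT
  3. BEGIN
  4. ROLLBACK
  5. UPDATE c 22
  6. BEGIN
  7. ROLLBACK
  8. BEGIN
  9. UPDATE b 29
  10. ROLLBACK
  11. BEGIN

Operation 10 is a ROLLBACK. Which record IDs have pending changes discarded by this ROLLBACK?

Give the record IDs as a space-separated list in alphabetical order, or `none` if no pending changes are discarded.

Initial committed: {b=16, c=6}
Op 1: BEGIN: in_txn=True, pending={}
Op 2: COMMIT: merged [] into committed; committed now {b=16, c=6}
Op 3: BEGIN: in_txn=True, pending={}
Op 4: ROLLBACK: discarded pending []; in_txn=False
Op 5: UPDATE c=22 (auto-commit; committed c=22)
Op 6: BEGIN: in_txn=True, pending={}
Op 7: ROLLBACK: discarded pending []; in_txn=False
Op 8: BEGIN: in_txn=True, pending={}
Op 9: UPDATE b=29 (pending; pending now {b=29})
Op 10: ROLLBACK: discarded pending ['b']; in_txn=False
Op 11: BEGIN: in_txn=True, pending={}
ROLLBACK at op 10 discards: ['b']

Answer: b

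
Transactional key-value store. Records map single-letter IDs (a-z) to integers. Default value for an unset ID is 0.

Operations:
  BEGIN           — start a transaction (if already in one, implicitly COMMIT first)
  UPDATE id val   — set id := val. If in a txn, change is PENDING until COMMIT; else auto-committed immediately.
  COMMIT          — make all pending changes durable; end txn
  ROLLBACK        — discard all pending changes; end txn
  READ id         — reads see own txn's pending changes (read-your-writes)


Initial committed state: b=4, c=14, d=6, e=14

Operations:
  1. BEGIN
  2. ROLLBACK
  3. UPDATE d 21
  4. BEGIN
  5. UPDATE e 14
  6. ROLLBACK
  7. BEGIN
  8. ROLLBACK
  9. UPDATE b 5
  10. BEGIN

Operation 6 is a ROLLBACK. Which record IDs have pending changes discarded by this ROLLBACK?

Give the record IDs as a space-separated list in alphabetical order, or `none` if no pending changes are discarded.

Answer: e

Derivation:
Initial committed: {b=4, c=14, d=6, e=14}
Op 1: BEGIN: in_txn=True, pending={}
Op 2: ROLLBACK: discarded pending []; in_txn=False
Op 3: UPDATE d=21 (auto-commit; committed d=21)
Op 4: BEGIN: in_txn=True, pending={}
Op 5: UPDATE e=14 (pending; pending now {e=14})
Op 6: ROLLBACK: discarded pending ['e']; in_txn=False
Op 7: BEGIN: in_txn=True, pending={}
Op 8: ROLLBACK: discarded pending []; in_txn=False
Op 9: UPDATE b=5 (auto-commit; committed b=5)
Op 10: BEGIN: in_txn=True, pending={}
ROLLBACK at op 6 discards: ['e']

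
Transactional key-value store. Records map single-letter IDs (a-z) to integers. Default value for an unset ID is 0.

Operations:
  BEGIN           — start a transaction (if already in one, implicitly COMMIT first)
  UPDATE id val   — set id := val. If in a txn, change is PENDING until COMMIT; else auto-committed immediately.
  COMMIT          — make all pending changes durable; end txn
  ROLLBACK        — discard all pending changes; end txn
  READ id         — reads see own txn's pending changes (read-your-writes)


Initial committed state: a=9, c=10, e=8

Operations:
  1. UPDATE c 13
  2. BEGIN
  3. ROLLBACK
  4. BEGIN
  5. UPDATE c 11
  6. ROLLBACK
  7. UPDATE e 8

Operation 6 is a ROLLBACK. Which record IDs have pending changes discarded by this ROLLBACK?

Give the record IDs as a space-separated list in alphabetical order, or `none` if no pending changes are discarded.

Answer: c

Derivation:
Initial committed: {a=9, c=10, e=8}
Op 1: UPDATE c=13 (auto-commit; committed c=13)
Op 2: BEGIN: in_txn=True, pending={}
Op 3: ROLLBACK: discarded pending []; in_txn=False
Op 4: BEGIN: in_txn=True, pending={}
Op 5: UPDATE c=11 (pending; pending now {c=11})
Op 6: ROLLBACK: discarded pending ['c']; in_txn=False
Op 7: UPDATE e=8 (auto-commit; committed e=8)
ROLLBACK at op 6 discards: ['c']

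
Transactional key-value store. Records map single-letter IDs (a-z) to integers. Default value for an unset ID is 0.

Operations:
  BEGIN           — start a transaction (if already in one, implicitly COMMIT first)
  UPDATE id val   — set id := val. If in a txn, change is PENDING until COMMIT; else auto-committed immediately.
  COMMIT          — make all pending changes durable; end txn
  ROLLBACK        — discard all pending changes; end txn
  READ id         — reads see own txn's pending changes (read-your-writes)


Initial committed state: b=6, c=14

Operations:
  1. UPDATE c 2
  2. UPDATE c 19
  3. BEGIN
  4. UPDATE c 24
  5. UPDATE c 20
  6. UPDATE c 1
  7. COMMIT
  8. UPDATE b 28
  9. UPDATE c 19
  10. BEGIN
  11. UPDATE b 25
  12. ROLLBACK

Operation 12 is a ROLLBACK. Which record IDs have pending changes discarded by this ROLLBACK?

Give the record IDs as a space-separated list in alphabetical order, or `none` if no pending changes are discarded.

Initial committed: {b=6, c=14}
Op 1: UPDATE c=2 (auto-commit; committed c=2)
Op 2: UPDATE c=19 (auto-commit; committed c=19)
Op 3: BEGIN: in_txn=True, pending={}
Op 4: UPDATE c=24 (pending; pending now {c=24})
Op 5: UPDATE c=20 (pending; pending now {c=20})
Op 6: UPDATE c=1 (pending; pending now {c=1})
Op 7: COMMIT: merged ['c'] into committed; committed now {b=6, c=1}
Op 8: UPDATE b=28 (auto-commit; committed b=28)
Op 9: UPDATE c=19 (auto-commit; committed c=19)
Op 10: BEGIN: in_txn=True, pending={}
Op 11: UPDATE b=25 (pending; pending now {b=25})
Op 12: ROLLBACK: discarded pending ['b']; in_txn=False
ROLLBACK at op 12 discards: ['b']

Answer: b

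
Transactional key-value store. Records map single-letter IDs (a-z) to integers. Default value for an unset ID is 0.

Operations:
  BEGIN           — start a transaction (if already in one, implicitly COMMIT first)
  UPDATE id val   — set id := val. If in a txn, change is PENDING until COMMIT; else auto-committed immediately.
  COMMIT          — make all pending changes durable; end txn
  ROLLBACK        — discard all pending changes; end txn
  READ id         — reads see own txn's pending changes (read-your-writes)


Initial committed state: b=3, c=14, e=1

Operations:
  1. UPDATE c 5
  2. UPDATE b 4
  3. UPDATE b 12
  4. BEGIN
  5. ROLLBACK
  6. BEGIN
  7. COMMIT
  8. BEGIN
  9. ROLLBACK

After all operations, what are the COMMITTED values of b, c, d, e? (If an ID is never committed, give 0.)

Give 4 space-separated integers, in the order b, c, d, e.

Initial committed: {b=3, c=14, e=1}
Op 1: UPDATE c=5 (auto-commit; committed c=5)
Op 2: UPDATE b=4 (auto-commit; committed b=4)
Op 3: UPDATE b=12 (auto-commit; committed b=12)
Op 4: BEGIN: in_txn=True, pending={}
Op 5: ROLLBACK: discarded pending []; in_txn=False
Op 6: BEGIN: in_txn=True, pending={}
Op 7: COMMIT: merged [] into committed; committed now {b=12, c=5, e=1}
Op 8: BEGIN: in_txn=True, pending={}
Op 9: ROLLBACK: discarded pending []; in_txn=False
Final committed: {b=12, c=5, e=1}

Answer: 12 5 0 1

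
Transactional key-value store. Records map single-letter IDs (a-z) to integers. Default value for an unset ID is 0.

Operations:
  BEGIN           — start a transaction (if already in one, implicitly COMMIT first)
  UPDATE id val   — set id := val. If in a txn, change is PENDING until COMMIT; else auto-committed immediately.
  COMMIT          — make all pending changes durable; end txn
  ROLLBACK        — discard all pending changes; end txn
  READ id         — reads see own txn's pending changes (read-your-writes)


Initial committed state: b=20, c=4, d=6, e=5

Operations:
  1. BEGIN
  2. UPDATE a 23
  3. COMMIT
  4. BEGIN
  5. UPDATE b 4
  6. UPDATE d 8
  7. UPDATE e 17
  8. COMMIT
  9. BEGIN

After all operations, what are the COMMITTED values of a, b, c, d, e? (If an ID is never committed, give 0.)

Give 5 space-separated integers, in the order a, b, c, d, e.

Answer: 23 4 4 8 17

Derivation:
Initial committed: {b=20, c=4, d=6, e=5}
Op 1: BEGIN: in_txn=True, pending={}
Op 2: UPDATE a=23 (pending; pending now {a=23})
Op 3: COMMIT: merged ['a'] into committed; committed now {a=23, b=20, c=4, d=6, e=5}
Op 4: BEGIN: in_txn=True, pending={}
Op 5: UPDATE b=4 (pending; pending now {b=4})
Op 6: UPDATE d=8 (pending; pending now {b=4, d=8})
Op 7: UPDATE e=17 (pending; pending now {b=4, d=8, e=17})
Op 8: COMMIT: merged ['b', 'd', 'e'] into committed; committed now {a=23, b=4, c=4, d=8, e=17}
Op 9: BEGIN: in_txn=True, pending={}
Final committed: {a=23, b=4, c=4, d=8, e=17}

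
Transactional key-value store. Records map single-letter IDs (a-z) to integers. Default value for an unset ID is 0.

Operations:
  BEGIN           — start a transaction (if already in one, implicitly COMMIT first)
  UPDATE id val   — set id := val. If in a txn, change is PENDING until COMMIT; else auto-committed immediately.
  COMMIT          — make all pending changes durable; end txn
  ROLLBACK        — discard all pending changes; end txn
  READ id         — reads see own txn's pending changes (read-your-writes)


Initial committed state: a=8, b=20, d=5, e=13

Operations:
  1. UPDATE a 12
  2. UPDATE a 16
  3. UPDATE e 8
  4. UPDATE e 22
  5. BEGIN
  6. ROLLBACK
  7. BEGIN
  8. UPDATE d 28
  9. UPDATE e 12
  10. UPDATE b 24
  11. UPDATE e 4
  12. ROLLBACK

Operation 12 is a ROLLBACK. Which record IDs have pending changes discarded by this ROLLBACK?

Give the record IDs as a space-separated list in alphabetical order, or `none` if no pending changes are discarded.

Answer: b d e

Derivation:
Initial committed: {a=8, b=20, d=5, e=13}
Op 1: UPDATE a=12 (auto-commit; committed a=12)
Op 2: UPDATE a=16 (auto-commit; committed a=16)
Op 3: UPDATE e=8 (auto-commit; committed e=8)
Op 4: UPDATE e=22 (auto-commit; committed e=22)
Op 5: BEGIN: in_txn=True, pending={}
Op 6: ROLLBACK: discarded pending []; in_txn=False
Op 7: BEGIN: in_txn=True, pending={}
Op 8: UPDATE d=28 (pending; pending now {d=28})
Op 9: UPDATE e=12 (pending; pending now {d=28, e=12})
Op 10: UPDATE b=24 (pending; pending now {b=24, d=28, e=12})
Op 11: UPDATE e=4 (pending; pending now {b=24, d=28, e=4})
Op 12: ROLLBACK: discarded pending ['b', 'd', 'e']; in_txn=False
ROLLBACK at op 12 discards: ['b', 'd', 'e']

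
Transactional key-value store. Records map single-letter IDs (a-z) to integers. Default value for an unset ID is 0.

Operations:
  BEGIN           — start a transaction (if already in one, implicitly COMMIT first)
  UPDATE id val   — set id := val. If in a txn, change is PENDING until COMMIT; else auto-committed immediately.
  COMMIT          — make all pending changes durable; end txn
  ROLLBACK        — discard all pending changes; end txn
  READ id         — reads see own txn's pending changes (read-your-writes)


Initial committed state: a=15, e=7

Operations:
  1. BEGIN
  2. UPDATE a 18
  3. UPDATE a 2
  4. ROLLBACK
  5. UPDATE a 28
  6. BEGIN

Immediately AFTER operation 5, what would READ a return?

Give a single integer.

Initial committed: {a=15, e=7}
Op 1: BEGIN: in_txn=True, pending={}
Op 2: UPDATE a=18 (pending; pending now {a=18})
Op 3: UPDATE a=2 (pending; pending now {a=2})
Op 4: ROLLBACK: discarded pending ['a']; in_txn=False
Op 5: UPDATE a=28 (auto-commit; committed a=28)
After op 5: visible(a) = 28 (pending={}, committed={a=28, e=7})

Answer: 28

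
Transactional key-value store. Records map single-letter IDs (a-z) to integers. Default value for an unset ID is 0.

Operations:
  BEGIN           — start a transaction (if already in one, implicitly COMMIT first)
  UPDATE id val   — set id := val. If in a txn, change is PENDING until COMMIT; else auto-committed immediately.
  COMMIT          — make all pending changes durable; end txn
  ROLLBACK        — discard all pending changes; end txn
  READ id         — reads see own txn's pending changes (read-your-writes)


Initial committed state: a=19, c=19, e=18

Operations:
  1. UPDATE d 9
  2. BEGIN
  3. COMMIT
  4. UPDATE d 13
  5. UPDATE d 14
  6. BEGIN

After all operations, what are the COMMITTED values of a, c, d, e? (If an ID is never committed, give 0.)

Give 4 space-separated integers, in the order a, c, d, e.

Initial committed: {a=19, c=19, e=18}
Op 1: UPDATE d=9 (auto-commit; committed d=9)
Op 2: BEGIN: in_txn=True, pending={}
Op 3: COMMIT: merged [] into committed; committed now {a=19, c=19, d=9, e=18}
Op 4: UPDATE d=13 (auto-commit; committed d=13)
Op 5: UPDATE d=14 (auto-commit; committed d=14)
Op 6: BEGIN: in_txn=True, pending={}
Final committed: {a=19, c=19, d=14, e=18}

Answer: 19 19 14 18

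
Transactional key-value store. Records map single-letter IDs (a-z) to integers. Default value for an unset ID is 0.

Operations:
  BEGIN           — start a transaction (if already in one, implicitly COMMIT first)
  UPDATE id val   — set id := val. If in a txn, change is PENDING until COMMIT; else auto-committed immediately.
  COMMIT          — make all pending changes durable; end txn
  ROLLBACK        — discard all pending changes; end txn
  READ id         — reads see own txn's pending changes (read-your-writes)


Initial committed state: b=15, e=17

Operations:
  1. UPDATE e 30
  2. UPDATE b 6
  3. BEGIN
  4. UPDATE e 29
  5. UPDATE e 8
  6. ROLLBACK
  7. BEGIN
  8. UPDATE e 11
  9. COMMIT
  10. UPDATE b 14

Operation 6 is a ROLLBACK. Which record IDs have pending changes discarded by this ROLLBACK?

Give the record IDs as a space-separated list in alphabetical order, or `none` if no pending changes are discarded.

Initial committed: {b=15, e=17}
Op 1: UPDATE e=30 (auto-commit; committed e=30)
Op 2: UPDATE b=6 (auto-commit; committed b=6)
Op 3: BEGIN: in_txn=True, pending={}
Op 4: UPDATE e=29 (pending; pending now {e=29})
Op 5: UPDATE e=8 (pending; pending now {e=8})
Op 6: ROLLBACK: discarded pending ['e']; in_txn=False
Op 7: BEGIN: in_txn=True, pending={}
Op 8: UPDATE e=11 (pending; pending now {e=11})
Op 9: COMMIT: merged ['e'] into committed; committed now {b=6, e=11}
Op 10: UPDATE b=14 (auto-commit; committed b=14)
ROLLBACK at op 6 discards: ['e']

Answer: e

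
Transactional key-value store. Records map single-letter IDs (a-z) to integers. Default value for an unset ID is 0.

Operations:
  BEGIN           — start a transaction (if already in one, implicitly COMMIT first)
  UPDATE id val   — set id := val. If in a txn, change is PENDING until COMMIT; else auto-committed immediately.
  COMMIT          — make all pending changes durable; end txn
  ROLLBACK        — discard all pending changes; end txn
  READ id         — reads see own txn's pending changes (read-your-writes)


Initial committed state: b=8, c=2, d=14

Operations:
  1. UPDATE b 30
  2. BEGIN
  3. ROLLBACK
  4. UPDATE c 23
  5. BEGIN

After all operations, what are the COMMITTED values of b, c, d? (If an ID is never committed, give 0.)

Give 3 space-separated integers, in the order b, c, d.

Answer: 30 23 14

Derivation:
Initial committed: {b=8, c=2, d=14}
Op 1: UPDATE b=30 (auto-commit; committed b=30)
Op 2: BEGIN: in_txn=True, pending={}
Op 3: ROLLBACK: discarded pending []; in_txn=False
Op 4: UPDATE c=23 (auto-commit; committed c=23)
Op 5: BEGIN: in_txn=True, pending={}
Final committed: {b=30, c=23, d=14}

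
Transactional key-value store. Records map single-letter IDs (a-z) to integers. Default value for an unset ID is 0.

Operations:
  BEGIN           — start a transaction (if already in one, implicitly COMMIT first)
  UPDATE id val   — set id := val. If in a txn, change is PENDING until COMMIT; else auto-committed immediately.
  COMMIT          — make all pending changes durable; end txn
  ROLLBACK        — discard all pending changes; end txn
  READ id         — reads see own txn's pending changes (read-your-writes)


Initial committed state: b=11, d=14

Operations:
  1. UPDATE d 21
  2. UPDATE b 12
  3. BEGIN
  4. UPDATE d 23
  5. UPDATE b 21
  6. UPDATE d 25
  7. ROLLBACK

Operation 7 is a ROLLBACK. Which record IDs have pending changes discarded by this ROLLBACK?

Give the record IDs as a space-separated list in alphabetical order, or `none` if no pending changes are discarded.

Answer: b d

Derivation:
Initial committed: {b=11, d=14}
Op 1: UPDATE d=21 (auto-commit; committed d=21)
Op 2: UPDATE b=12 (auto-commit; committed b=12)
Op 3: BEGIN: in_txn=True, pending={}
Op 4: UPDATE d=23 (pending; pending now {d=23})
Op 5: UPDATE b=21 (pending; pending now {b=21, d=23})
Op 6: UPDATE d=25 (pending; pending now {b=21, d=25})
Op 7: ROLLBACK: discarded pending ['b', 'd']; in_txn=False
ROLLBACK at op 7 discards: ['b', 'd']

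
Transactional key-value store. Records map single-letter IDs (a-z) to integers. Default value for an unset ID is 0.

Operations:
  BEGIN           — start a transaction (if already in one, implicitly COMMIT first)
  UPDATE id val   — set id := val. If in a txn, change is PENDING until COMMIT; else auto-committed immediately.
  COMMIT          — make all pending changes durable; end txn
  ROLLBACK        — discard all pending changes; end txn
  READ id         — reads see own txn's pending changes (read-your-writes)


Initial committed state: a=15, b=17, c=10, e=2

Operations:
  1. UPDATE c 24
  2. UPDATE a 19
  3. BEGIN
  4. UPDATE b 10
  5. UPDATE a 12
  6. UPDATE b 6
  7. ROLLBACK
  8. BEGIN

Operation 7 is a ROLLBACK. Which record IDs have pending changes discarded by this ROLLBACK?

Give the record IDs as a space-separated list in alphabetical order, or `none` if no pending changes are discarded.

Initial committed: {a=15, b=17, c=10, e=2}
Op 1: UPDATE c=24 (auto-commit; committed c=24)
Op 2: UPDATE a=19 (auto-commit; committed a=19)
Op 3: BEGIN: in_txn=True, pending={}
Op 4: UPDATE b=10 (pending; pending now {b=10})
Op 5: UPDATE a=12 (pending; pending now {a=12, b=10})
Op 6: UPDATE b=6 (pending; pending now {a=12, b=6})
Op 7: ROLLBACK: discarded pending ['a', 'b']; in_txn=False
Op 8: BEGIN: in_txn=True, pending={}
ROLLBACK at op 7 discards: ['a', 'b']

Answer: a b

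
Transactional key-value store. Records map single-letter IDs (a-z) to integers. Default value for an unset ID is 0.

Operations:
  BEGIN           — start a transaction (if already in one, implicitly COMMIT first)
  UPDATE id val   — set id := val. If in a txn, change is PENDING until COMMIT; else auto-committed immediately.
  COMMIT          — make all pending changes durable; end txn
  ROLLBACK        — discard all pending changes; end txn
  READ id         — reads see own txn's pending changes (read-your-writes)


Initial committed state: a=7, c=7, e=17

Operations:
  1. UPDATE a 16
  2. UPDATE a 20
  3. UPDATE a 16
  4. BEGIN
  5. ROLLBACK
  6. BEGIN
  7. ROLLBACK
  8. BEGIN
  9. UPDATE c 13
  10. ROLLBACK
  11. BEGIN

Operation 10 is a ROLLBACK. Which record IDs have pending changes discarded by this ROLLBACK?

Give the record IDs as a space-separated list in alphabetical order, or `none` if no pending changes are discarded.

Initial committed: {a=7, c=7, e=17}
Op 1: UPDATE a=16 (auto-commit; committed a=16)
Op 2: UPDATE a=20 (auto-commit; committed a=20)
Op 3: UPDATE a=16 (auto-commit; committed a=16)
Op 4: BEGIN: in_txn=True, pending={}
Op 5: ROLLBACK: discarded pending []; in_txn=False
Op 6: BEGIN: in_txn=True, pending={}
Op 7: ROLLBACK: discarded pending []; in_txn=False
Op 8: BEGIN: in_txn=True, pending={}
Op 9: UPDATE c=13 (pending; pending now {c=13})
Op 10: ROLLBACK: discarded pending ['c']; in_txn=False
Op 11: BEGIN: in_txn=True, pending={}
ROLLBACK at op 10 discards: ['c']

Answer: c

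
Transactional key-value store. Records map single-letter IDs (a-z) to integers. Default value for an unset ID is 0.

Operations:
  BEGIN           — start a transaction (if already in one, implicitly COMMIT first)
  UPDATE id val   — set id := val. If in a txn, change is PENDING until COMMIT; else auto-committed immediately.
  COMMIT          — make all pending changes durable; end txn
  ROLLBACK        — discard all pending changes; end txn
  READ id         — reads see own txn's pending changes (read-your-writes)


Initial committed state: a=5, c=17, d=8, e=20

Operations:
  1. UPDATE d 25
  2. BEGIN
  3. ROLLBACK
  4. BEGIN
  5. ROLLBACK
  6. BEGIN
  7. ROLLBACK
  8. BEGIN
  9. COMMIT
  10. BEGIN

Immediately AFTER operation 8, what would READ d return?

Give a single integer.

Initial committed: {a=5, c=17, d=8, e=20}
Op 1: UPDATE d=25 (auto-commit; committed d=25)
Op 2: BEGIN: in_txn=True, pending={}
Op 3: ROLLBACK: discarded pending []; in_txn=False
Op 4: BEGIN: in_txn=True, pending={}
Op 5: ROLLBACK: discarded pending []; in_txn=False
Op 6: BEGIN: in_txn=True, pending={}
Op 7: ROLLBACK: discarded pending []; in_txn=False
Op 8: BEGIN: in_txn=True, pending={}
After op 8: visible(d) = 25 (pending={}, committed={a=5, c=17, d=25, e=20})

Answer: 25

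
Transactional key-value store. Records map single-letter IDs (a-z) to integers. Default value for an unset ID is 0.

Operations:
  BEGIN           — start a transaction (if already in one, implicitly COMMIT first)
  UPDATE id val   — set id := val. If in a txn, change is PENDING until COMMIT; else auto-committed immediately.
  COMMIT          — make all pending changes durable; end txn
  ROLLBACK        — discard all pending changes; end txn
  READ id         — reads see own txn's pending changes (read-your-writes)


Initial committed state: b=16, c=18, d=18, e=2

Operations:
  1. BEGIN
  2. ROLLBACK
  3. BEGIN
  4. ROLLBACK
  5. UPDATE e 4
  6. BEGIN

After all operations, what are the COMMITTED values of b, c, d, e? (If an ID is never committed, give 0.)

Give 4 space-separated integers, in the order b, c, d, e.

Initial committed: {b=16, c=18, d=18, e=2}
Op 1: BEGIN: in_txn=True, pending={}
Op 2: ROLLBACK: discarded pending []; in_txn=False
Op 3: BEGIN: in_txn=True, pending={}
Op 4: ROLLBACK: discarded pending []; in_txn=False
Op 5: UPDATE e=4 (auto-commit; committed e=4)
Op 6: BEGIN: in_txn=True, pending={}
Final committed: {b=16, c=18, d=18, e=4}

Answer: 16 18 18 4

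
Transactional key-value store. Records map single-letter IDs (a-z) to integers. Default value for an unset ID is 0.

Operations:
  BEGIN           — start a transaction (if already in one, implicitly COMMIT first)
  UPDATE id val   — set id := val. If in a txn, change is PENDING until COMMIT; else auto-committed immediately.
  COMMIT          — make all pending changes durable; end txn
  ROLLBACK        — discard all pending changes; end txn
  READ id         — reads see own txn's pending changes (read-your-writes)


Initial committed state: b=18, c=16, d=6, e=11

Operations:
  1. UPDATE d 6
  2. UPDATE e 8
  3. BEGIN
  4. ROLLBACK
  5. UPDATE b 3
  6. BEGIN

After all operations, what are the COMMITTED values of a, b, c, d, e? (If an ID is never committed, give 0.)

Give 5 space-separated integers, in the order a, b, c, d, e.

Answer: 0 3 16 6 8

Derivation:
Initial committed: {b=18, c=16, d=6, e=11}
Op 1: UPDATE d=6 (auto-commit; committed d=6)
Op 2: UPDATE e=8 (auto-commit; committed e=8)
Op 3: BEGIN: in_txn=True, pending={}
Op 4: ROLLBACK: discarded pending []; in_txn=False
Op 5: UPDATE b=3 (auto-commit; committed b=3)
Op 6: BEGIN: in_txn=True, pending={}
Final committed: {b=3, c=16, d=6, e=8}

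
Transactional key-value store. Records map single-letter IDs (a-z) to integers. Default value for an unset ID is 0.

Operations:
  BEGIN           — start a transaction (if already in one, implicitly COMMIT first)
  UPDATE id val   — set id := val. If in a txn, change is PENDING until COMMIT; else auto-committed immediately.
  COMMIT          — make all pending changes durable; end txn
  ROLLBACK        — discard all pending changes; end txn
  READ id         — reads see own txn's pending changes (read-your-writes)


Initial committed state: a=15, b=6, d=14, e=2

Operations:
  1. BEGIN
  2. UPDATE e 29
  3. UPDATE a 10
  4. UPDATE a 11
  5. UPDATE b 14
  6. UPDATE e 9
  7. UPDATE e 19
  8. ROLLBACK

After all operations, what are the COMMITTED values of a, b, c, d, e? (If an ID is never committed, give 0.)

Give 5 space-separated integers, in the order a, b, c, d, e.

Initial committed: {a=15, b=6, d=14, e=2}
Op 1: BEGIN: in_txn=True, pending={}
Op 2: UPDATE e=29 (pending; pending now {e=29})
Op 3: UPDATE a=10 (pending; pending now {a=10, e=29})
Op 4: UPDATE a=11 (pending; pending now {a=11, e=29})
Op 5: UPDATE b=14 (pending; pending now {a=11, b=14, e=29})
Op 6: UPDATE e=9 (pending; pending now {a=11, b=14, e=9})
Op 7: UPDATE e=19 (pending; pending now {a=11, b=14, e=19})
Op 8: ROLLBACK: discarded pending ['a', 'b', 'e']; in_txn=False
Final committed: {a=15, b=6, d=14, e=2}

Answer: 15 6 0 14 2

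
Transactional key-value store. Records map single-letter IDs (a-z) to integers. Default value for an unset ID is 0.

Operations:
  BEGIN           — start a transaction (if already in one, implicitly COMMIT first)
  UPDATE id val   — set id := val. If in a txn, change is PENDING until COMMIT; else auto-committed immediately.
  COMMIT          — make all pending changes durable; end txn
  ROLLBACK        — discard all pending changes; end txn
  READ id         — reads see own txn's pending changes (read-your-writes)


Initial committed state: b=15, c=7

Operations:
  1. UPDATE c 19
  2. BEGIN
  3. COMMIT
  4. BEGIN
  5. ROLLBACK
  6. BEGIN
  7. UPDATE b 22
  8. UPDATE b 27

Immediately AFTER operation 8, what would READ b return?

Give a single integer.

Initial committed: {b=15, c=7}
Op 1: UPDATE c=19 (auto-commit; committed c=19)
Op 2: BEGIN: in_txn=True, pending={}
Op 3: COMMIT: merged [] into committed; committed now {b=15, c=19}
Op 4: BEGIN: in_txn=True, pending={}
Op 5: ROLLBACK: discarded pending []; in_txn=False
Op 6: BEGIN: in_txn=True, pending={}
Op 7: UPDATE b=22 (pending; pending now {b=22})
Op 8: UPDATE b=27 (pending; pending now {b=27})
After op 8: visible(b) = 27 (pending={b=27}, committed={b=15, c=19})

Answer: 27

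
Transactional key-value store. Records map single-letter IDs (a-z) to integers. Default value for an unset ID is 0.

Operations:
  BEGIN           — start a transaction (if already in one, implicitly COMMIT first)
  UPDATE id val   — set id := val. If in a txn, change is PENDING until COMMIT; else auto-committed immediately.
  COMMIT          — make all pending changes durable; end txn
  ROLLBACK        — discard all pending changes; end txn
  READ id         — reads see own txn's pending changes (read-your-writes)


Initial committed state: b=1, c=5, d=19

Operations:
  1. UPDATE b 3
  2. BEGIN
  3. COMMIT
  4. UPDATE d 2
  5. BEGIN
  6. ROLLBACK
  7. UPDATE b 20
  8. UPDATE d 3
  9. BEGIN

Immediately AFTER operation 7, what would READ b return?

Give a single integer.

Answer: 20

Derivation:
Initial committed: {b=1, c=5, d=19}
Op 1: UPDATE b=3 (auto-commit; committed b=3)
Op 2: BEGIN: in_txn=True, pending={}
Op 3: COMMIT: merged [] into committed; committed now {b=3, c=5, d=19}
Op 4: UPDATE d=2 (auto-commit; committed d=2)
Op 5: BEGIN: in_txn=True, pending={}
Op 6: ROLLBACK: discarded pending []; in_txn=False
Op 7: UPDATE b=20 (auto-commit; committed b=20)
After op 7: visible(b) = 20 (pending={}, committed={b=20, c=5, d=2})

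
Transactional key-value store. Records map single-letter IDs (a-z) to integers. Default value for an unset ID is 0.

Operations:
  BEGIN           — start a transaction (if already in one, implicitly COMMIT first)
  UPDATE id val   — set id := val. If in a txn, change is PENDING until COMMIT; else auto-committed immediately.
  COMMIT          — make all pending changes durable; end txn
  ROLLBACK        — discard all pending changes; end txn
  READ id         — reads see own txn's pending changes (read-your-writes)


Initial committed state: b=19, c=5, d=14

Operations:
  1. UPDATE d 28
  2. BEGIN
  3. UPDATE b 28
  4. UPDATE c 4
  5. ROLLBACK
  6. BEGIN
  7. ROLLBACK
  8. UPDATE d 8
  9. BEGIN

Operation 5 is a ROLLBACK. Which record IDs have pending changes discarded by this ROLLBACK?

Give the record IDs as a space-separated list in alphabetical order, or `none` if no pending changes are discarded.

Answer: b c

Derivation:
Initial committed: {b=19, c=5, d=14}
Op 1: UPDATE d=28 (auto-commit; committed d=28)
Op 2: BEGIN: in_txn=True, pending={}
Op 3: UPDATE b=28 (pending; pending now {b=28})
Op 4: UPDATE c=4 (pending; pending now {b=28, c=4})
Op 5: ROLLBACK: discarded pending ['b', 'c']; in_txn=False
Op 6: BEGIN: in_txn=True, pending={}
Op 7: ROLLBACK: discarded pending []; in_txn=False
Op 8: UPDATE d=8 (auto-commit; committed d=8)
Op 9: BEGIN: in_txn=True, pending={}
ROLLBACK at op 5 discards: ['b', 'c']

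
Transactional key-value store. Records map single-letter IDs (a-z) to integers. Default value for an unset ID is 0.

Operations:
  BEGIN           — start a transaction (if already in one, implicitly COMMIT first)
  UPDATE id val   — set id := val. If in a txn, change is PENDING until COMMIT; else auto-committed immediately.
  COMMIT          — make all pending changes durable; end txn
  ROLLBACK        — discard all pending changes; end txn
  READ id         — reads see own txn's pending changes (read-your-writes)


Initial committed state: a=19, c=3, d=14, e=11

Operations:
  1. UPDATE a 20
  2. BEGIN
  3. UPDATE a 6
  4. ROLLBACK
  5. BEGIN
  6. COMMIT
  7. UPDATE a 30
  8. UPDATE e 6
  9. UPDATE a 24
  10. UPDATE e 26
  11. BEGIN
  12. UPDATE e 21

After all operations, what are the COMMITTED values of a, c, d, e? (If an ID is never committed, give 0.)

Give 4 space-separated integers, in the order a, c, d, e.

Initial committed: {a=19, c=3, d=14, e=11}
Op 1: UPDATE a=20 (auto-commit; committed a=20)
Op 2: BEGIN: in_txn=True, pending={}
Op 3: UPDATE a=6 (pending; pending now {a=6})
Op 4: ROLLBACK: discarded pending ['a']; in_txn=False
Op 5: BEGIN: in_txn=True, pending={}
Op 6: COMMIT: merged [] into committed; committed now {a=20, c=3, d=14, e=11}
Op 7: UPDATE a=30 (auto-commit; committed a=30)
Op 8: UPDATE e=6 (auto-commit; committed e=6)
Op 9: UPDATE a=24 (auto-commit; committed a=24)
Op 10: UPDATE e=26 (auto-commit; committed e=26)
Op 11: BEGIN: in_txn=True, pending={}
Op 12: UPDATE e=21 (pending; pending now {e=21})
Final committed: {a=24, c=3, d=14, e=26}

Answer: 24 3 14 26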